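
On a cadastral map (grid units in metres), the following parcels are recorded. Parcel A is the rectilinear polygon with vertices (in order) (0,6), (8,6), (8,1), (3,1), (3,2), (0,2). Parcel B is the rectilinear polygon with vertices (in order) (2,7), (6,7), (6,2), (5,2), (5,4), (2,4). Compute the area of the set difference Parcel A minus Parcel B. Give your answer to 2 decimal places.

27.00

|Parcel A| = 37, |Parcel A∩Parcel B| = 10.
|Parcel A ∖ Parcel B| = |Parcel A| − |Parcel A∩Parcel B| = 37 − 10 = 27.00.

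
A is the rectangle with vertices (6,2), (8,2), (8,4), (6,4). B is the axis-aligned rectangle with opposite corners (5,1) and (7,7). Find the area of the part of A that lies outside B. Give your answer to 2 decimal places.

|A∩B|: x∈[6,7], y∈[2,4] → 1·2 = 2.
|A| = 4.
|A ∖ B| = |A| − |A∩B| = 4 − 2 = 2.00.

2.00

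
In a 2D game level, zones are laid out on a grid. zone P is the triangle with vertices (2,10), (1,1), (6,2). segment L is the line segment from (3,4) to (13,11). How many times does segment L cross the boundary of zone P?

The segment meets the boundary at (4.481,5.037).

1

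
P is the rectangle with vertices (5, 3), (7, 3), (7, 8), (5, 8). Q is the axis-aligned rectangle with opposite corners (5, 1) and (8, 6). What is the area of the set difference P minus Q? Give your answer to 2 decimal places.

4.00

|P∩Q|: x∈[5,7], y∈[3,6] → 2·3 = 6.
|P| = 10.
|P ∖ Q| = |P| − |P∩Q| = 10 − 6 = 4.00.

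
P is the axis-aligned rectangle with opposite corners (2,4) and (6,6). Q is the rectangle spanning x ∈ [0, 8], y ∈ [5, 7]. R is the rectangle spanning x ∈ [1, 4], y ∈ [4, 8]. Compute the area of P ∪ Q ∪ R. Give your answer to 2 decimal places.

By inclusion–exclusion:
Individual areas: |P| = 8, |Q| = 16, |R| = 12.
|P∩Q|: x∈[2,6], y∈[5,6] → 4·1 = 4.
|P∩R|: x∈[2,4], y∈[4,6] → 2·2 = 4.
|Q∩R|: x∈[1,4], y∈[5,7] → 3·2 = 6.
|P∩Q∩R| = 2.
|P ∪ Q ∪ R| = 36 − 14 + 2 = 24.00.

24.00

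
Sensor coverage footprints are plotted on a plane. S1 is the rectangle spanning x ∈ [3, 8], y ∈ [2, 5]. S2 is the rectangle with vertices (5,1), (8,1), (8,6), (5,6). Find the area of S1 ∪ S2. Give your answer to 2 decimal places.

21.00

By inclusion–exclusion:
Individual areas: |S1| = 15, |S2| = 15.
|S1∩S2|: x∈[5,8], y∈[2,5] → 3·3 = 9.
|S1 ∪ S2| = 30 − 9 = 21.00.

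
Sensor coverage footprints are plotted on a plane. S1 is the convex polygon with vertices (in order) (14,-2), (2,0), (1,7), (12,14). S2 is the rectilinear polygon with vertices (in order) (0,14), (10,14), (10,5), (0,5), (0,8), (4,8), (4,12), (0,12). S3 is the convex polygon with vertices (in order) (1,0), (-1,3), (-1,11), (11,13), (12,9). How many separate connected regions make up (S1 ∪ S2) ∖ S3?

(S1 ∪ S2) ∖ S3 splits into 2 disjoint pieces (area 75.9563, area 18).

2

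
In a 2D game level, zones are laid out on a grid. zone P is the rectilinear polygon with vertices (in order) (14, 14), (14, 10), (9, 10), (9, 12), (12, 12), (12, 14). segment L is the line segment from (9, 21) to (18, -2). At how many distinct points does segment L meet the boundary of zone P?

The segment meets the boundary at (13.304,10), (12,13.333).

2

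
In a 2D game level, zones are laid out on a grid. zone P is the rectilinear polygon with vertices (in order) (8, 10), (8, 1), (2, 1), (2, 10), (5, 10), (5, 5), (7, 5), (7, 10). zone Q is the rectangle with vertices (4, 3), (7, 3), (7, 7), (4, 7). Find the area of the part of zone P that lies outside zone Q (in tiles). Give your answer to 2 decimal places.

36.00

|zone P| = 44, |zone P∩zone Q| = 8.
|zone P ∖ zone Q| = |zone P| − |zone P∩zone Q| = 44 − 8 = 36.00.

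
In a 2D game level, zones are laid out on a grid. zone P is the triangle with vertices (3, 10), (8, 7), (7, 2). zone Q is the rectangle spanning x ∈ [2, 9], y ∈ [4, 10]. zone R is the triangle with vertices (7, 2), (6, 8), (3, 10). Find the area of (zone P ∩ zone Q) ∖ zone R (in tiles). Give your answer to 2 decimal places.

|zone P ∩ zone Q| = 12.6.
|(zone P ∩ zone Q) ∩ zone R| = 7.3333.
|(zone P ∩ zone Q) ∖ zone R| = 12.6 − 7.3333 = 5.27.

5.27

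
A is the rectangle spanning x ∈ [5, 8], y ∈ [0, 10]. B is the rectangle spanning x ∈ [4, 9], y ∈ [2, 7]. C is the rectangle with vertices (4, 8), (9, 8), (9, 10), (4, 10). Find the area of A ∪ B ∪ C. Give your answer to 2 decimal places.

By inclusion–exclusion:
Individual areas: |A| = 30, |B| = 25, |C| = 10.
|A∩B|: x∈[5,8], y∈[2,7] → 3·5 = 15.
|A∩C|: x∈[5,8], y∈[8,10] → 3·2 = 6.
|B∩C| = 0 (no overlap).
|A∩B∩C| = 0.
|A ∪ B ∪ C| = 65 − 21 + 0 = 44.00.

44.00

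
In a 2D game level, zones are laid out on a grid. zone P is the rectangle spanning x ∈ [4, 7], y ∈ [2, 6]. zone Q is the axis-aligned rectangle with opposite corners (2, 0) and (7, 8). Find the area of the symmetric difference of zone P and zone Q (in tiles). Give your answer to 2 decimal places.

28.00

|zone P∩zone Q|: x∈[4,7], y∈[2,6] → 3·4 = 12.
|zone P △ zone Q| = |zone P| + |zone Q| − 2·|zone P∩zone Q| = 12 + 40 − 24 = 28.00.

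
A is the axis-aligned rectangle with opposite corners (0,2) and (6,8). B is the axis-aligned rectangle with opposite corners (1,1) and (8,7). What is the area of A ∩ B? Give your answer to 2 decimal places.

|A∩B|: x∈[1,6], y∈[2,7] → 5·5 = 25.

25.00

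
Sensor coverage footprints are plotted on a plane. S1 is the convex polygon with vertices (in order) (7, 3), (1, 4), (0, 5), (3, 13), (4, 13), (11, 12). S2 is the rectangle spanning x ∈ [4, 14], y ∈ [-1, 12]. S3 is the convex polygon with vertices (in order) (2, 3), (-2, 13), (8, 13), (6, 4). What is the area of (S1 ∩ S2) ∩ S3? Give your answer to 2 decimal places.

The region (S1 ∩ S2) ∩ S3 is the polygon with vertices (4,12), (7.778,12), (6,4), (4,3.5).
By the shoelace formula its area is 23.61.

23.61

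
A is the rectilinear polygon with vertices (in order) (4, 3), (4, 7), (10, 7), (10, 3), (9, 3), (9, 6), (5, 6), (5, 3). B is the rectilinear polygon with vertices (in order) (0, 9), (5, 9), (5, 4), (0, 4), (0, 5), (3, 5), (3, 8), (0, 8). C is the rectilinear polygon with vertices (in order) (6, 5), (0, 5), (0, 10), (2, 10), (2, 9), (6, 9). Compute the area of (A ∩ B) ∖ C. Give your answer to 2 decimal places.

1.00

|A ∩ B| = 3.
|(A ∩ B) ∩ C| = 2.
|(A ∩ B) ∖ C| = 3 − 2 = 1.00.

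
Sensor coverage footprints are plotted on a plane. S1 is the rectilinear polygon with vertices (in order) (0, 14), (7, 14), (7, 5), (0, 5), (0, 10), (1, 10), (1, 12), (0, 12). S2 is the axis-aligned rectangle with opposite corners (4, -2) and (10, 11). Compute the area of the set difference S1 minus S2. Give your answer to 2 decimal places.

|S1| = 61, |S1∩S2| = 18.
|S1 ∖ S2| = |S1| − |S1∩S2| = 61 − 18 = 43.00.

43.00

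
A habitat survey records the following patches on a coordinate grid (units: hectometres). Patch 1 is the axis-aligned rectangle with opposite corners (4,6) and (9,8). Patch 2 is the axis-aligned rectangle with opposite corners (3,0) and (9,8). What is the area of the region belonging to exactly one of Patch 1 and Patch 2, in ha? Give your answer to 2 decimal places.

|Patch 1∩Patch 2|: x∈[4,9], y∈[6,8] → 5·2 = 10.
|Patch 1 △ Patch 2| = |Patch 1| + |Patch 2| − 2·|Patch 1∩Patch 2| = 10 + 48 − 20 = 38.00.

38.00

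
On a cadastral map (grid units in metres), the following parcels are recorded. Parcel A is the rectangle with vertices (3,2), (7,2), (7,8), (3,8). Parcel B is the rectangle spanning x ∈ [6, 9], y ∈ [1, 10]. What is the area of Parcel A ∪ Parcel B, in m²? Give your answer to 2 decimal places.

45.00

By inclusion–exclusion:
Individual areas: |Parcel A| = 24, |Parcel B| = 27.
|Parcel A∩Parcel B|: x∈[6,7], y∈[2,8] → 1·6 = 6.
|Parcel A ∪ Parcel B| = 51 − 6 = 45.00.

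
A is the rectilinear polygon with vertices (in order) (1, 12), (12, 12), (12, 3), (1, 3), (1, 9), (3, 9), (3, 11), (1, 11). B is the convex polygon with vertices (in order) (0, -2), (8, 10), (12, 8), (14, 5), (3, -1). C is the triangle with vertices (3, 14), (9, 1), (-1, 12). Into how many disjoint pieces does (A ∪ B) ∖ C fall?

2

(A ∪ B) ∖ C splits into 2 disjoint pieces (area 59.2002, area 38.7498).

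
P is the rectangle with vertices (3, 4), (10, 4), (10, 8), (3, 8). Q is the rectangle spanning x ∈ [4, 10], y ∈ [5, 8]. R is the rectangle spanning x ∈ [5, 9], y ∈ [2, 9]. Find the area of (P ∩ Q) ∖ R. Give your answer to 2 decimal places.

6.00

|P ∩ Q| = 18.
|(P ∩ Q) ∩ R| = 12.
|(P ∩ Q) ∖ R| = 18 − 12 = 6.00.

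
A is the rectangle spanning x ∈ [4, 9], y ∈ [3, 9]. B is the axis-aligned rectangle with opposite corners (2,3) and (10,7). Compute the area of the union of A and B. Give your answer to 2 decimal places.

By inclusion–exclusion:
Individual areas: |A| = 30, |B| = 32.
|A∩B|: x∈[4,9], y∈[3,7] → 5·4 = 20.
|A ∪ B| = 62 − 20 = 42.00.

42.00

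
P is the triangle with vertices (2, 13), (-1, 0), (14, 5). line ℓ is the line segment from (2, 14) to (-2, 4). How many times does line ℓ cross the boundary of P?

0

The segment lies entirely outside P and never meets its boundary.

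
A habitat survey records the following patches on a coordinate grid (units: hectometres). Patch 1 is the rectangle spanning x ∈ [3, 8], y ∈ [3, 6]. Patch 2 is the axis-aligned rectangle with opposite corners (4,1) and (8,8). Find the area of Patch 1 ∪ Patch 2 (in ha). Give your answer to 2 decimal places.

By inclusion–exclusion:
Individual areas: |Patch 1| = 15, |Patch 2| = 28.
|Patch 1∩Patch 2|: x∈[4,8], y∈[3,6] → 4·3 = 12.
|Patch 1 ∪ Patch 2| = 43 − 12 = 31.00.

31.00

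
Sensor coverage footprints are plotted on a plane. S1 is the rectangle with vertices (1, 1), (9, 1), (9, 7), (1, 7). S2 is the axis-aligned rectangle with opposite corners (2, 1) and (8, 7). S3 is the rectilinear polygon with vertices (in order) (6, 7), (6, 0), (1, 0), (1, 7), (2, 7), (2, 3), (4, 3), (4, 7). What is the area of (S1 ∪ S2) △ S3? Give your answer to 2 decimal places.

|S1 ∪ S2| = 48.
|(S1 ∪ S2) ∩ S3| = 22.
|(S1 ∪ S2) △ S3| = 48 + 27 − 44 = 31.00.

31.00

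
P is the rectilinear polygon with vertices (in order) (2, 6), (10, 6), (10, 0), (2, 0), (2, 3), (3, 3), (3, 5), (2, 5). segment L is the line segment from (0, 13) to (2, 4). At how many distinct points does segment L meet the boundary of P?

0

The segment lies entirely outside P and never meets its boundary.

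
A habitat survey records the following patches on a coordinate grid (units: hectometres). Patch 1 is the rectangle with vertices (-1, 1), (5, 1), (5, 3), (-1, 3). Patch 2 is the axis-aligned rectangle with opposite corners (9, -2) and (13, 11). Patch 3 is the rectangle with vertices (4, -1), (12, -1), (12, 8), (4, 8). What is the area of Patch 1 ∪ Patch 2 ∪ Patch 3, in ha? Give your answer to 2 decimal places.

By inclusion–exclusion:
Individual areas: |Patch 1| = 12, |Patch 2| = 52, |Patch 3| = 72.
|Patch 1∩Patch 2| = 0 (no overlap).
|Patch 1∩Patch 3|: x∈[4,5], y∈[1,3] → 1·2 = 2.
|Patch 2∩Patch 3|: x∈[9,12], y∈[-1,8] → 3·9 = 27.
|Patch 1∩Patch 2∩Patch 3| = 0.
|Patch 1 ∪ Patch 2 ∪ Patch 3| = 136 − 29 + 0 = 107.00.

107.00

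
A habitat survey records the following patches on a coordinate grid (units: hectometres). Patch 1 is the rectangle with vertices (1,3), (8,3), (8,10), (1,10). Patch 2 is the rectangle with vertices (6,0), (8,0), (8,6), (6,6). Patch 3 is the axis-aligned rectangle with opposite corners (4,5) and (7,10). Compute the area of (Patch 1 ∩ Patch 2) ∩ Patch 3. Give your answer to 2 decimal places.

The region (Patch 1 ∩ Patch 2) ∩ Patch 3 is the polygon with vertices (6,6), (7,6), (7,5), (6,5).
By the shoelace formula its area is 1.00.

1.00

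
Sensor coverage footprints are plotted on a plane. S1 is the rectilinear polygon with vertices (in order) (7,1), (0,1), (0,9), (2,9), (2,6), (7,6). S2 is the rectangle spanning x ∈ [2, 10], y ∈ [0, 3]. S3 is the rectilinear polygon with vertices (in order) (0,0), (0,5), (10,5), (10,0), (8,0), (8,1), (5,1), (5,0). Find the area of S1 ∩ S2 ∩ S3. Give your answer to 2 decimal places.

The intersection is the polygon with vertices (2,3), (7,3), (7,1), (5,1), (2,1).
By the shoelace formula its area is 10.00.

10.00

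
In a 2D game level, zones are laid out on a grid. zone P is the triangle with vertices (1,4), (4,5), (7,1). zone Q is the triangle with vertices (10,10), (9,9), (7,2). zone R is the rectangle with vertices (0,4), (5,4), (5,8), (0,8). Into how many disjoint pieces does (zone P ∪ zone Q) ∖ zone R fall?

(zone P ∪ zone Q) ∖ zone R splits into 2 disjoint pieces (area 5.625, area 2.5).

2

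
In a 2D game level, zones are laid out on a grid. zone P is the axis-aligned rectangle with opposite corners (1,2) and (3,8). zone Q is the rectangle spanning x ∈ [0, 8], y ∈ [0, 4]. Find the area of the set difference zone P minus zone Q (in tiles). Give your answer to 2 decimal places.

8.00

|zone P∩zone Q|: x∈[1,3], y∈[2,4] → 2·2 = 4.
|zone P| = 12.
|zone P ∖ zone Q| = |zone P| − |zone P∩zone Q| = 12 − 4 = 8.00.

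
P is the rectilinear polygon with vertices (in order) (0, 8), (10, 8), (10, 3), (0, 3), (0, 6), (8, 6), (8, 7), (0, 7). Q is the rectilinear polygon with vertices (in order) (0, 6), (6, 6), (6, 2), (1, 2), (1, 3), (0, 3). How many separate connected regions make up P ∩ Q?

1

P ∩ Q is a single connected region.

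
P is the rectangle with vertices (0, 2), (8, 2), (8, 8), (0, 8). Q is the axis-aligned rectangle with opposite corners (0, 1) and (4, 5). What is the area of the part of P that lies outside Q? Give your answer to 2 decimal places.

36.00

|P∩Q|: x∈[0,4], y∈[2,5] → 4·3 = 12.
|P| = 48.
|P ∖ Q| = |P| − |P∩Q| = 48 − 12 = 36.00.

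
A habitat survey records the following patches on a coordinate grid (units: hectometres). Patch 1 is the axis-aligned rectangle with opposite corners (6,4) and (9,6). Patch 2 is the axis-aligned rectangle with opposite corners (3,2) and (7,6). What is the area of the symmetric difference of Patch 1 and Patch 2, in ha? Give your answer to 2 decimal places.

18.00

|Patch 1∩Patch 2|: x∈[6,7], y∈[4,6] → 1·2 = 2.
|Patch 1 △ Patch 2| = |Patch 1| + |Patch 2| − 2·|Patch 1∩Patch 2| = 6 + 16 − 4 = 18.00.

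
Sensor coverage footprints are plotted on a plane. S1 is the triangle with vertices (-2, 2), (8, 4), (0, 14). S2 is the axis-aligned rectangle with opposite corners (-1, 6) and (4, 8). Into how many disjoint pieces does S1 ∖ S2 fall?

S1 ∖ S2 is a single connected region.

1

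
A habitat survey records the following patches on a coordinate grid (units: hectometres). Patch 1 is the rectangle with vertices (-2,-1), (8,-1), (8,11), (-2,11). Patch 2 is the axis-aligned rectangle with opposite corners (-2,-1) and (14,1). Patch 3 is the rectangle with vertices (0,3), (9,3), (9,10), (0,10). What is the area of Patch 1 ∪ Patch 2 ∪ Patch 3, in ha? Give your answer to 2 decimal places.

139.00

By inclusion–exclusion:
Individual areas: |Patch 1| = 120, |Patch 2| = 32, |Patch 3| = 63.
|Patch 1∩Patch 2|: x∈[-2,8], y∈[-1,1] → 10·2 = 20.
|Patch 1∩Patch 3|: x∈[0,8], y∈[3,10] → 8·7 = 56.
|Patch 2∩Patch 3| = 0 (no overlap).
|Patch 1∩Patch 2∩Patch 3| = 0.
|Patch 1 ∪ Patch 2 ∪ Patch 3| = 215 − 76 + 0 = 139.00.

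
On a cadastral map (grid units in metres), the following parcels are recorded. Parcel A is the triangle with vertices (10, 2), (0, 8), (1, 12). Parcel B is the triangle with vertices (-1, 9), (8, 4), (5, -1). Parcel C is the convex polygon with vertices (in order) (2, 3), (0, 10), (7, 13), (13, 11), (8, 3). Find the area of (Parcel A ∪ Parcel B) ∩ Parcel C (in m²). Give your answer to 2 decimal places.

|Parcel A ∪ Parcel B| = 48.1851.
|(Parcel A ∪ Parcel B) ∩ Parcel C| = 34.43.

34.43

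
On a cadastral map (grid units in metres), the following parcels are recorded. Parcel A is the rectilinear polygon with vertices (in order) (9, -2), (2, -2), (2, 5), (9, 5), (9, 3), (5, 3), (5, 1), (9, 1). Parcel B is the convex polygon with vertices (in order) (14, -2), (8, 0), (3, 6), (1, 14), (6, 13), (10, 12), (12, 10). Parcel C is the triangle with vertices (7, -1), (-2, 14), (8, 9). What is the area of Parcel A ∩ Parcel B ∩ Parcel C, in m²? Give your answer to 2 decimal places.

5.67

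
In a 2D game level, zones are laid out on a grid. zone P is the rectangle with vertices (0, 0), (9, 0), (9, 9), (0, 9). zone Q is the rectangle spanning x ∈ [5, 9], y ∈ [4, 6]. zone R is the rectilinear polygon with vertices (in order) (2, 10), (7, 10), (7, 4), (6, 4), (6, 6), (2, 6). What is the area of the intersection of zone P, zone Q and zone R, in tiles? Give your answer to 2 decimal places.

2.00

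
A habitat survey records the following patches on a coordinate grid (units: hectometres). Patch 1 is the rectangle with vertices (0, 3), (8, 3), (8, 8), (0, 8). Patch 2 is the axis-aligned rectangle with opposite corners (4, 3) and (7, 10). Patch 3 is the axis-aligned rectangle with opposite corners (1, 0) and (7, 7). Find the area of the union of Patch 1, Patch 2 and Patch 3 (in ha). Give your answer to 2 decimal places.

64.00

By inclusion–exclusion:
Individual areas: |Patch 1| = 40, |Patch 2| = 21, |Patch 3| = 42.
|Patch 1∩Patch 2|: x∈[4,7], y∈[3,8] → 3·5 = 15.
|Patch 1∩Patch 3|: x∈[1,7], y∈[3,7] → 6·4 = 24.
|Patch 2∩Patch 3|: x∈[4,7], y∈[3,7] → 3·4 = 12.
|Patch 1∩Patch 2∩Patch 3| = 12.
|Patch 1 ∪ Patch 2 ∪ Patch 3| = 103 − 51 + 12 = 64.00.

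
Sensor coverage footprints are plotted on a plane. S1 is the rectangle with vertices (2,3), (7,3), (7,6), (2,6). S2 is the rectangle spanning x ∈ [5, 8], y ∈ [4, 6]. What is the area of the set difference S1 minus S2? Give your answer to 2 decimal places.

11.00

|S1∩S2|: x∈[5,7], y∈[4,6] → 2·2 = 4.
|S1| = 15.
|S1 ∖ S2| = |S1| − |S1∩S2| = 15 − 4 = 11.00.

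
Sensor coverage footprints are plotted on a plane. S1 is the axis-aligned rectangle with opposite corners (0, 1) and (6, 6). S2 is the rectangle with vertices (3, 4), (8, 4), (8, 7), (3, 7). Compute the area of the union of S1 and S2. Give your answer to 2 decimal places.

39.00

By inclusion–exclusion:
Individual areas: |S1| = 30, |S2| = 15.
|S1∩S2|: x∈[3,6], y∈[4,6] → 3·2 = 6.
|S1 ∪ S2| = 45 − 6 = 39.00.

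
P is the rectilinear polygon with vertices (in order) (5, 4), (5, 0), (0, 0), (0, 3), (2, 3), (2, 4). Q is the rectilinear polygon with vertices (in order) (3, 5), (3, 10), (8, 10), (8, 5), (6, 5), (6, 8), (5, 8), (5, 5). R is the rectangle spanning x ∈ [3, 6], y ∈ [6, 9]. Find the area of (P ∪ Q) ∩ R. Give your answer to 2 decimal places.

7.00

|P ∪ Q| = 40.
|(P ∪ Q) ∩ R| = 7.00.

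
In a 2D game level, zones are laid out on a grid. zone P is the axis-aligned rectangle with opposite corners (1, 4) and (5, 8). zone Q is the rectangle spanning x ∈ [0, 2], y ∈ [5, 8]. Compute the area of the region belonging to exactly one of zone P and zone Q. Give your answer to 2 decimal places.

16.00

|zone P∩zone Q|: x∈[1,2], y∈[5,8] → 1·3 = 3.
|zone P △ zone Q| = |zone P| + |zone Q| − 2·|zone P∩zone Q| = 16 + 6 − 6 = 16.00.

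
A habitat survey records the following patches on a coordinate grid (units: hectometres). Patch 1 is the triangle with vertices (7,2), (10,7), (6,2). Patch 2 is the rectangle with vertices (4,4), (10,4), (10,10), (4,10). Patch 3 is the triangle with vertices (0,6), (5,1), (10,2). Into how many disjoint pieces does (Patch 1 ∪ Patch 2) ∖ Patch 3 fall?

1

(Patch 1 ∪ Patch 2) ∖ Patch 3 is a single connected region.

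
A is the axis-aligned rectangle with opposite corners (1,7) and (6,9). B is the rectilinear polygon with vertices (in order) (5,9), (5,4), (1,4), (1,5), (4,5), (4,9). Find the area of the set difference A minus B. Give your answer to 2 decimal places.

8.00

|A| = 10, |A∩B| = 2.
|A ∖ B| = |A| − |A∩B| = 10 − 2 = 8.00.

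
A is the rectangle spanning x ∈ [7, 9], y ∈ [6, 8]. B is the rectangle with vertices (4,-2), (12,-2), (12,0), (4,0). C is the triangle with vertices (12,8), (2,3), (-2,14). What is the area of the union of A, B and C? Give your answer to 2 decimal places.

By inclusion–exclusion:
Individual areas: |A| = 4, |B| = 16, |C| = 65.
|A∩B| = 0 (no overlap).
|A∩C| = 3.75.
|B∩C| = 0.
|A∩B∩C| = 0.
|A ∪ B ∪ C| = 85 − 3.75 + 0 = 81.25.

81.25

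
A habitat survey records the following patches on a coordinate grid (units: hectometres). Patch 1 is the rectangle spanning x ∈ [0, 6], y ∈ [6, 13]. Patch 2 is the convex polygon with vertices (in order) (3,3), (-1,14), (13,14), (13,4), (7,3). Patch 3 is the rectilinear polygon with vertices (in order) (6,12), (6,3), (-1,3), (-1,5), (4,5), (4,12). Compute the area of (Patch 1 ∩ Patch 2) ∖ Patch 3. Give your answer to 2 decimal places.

|Patch 1 ∩ Patch 2| = 36.9886.
|(Patch 1 ∩ Patch 2) ∩ Patch 3| = 12.
|(Patch 1 ∩ Patch 2) ∖ Patch 3| = 36.9886 − 12 = 24.99.

24.99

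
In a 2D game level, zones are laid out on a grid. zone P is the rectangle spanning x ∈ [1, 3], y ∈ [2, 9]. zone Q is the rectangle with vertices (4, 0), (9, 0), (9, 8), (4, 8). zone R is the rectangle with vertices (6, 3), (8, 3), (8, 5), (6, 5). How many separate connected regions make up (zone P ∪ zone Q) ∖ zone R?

(zone P ∪ zone Q) ∖ zone R splits into 2 disjoint pieces (area 14, area 36).

2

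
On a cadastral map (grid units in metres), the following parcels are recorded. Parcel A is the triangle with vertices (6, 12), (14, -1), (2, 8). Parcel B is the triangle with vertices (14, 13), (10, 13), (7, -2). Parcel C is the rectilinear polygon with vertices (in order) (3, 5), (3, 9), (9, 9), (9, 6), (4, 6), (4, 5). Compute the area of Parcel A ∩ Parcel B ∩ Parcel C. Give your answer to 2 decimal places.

0.34

The intersection is the polygon with vertices (8.868,7.34), (9,7.125), (9,6), (8.6,6).
By the shoelace formula its area is 0.34.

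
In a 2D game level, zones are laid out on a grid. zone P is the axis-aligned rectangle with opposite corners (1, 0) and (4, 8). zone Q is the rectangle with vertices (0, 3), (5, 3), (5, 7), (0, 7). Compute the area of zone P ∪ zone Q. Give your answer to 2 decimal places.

32.00

By inclusion–exclusion:
Individual areas: |zone P| = 24, |zone Q| = 20.
|zone P∩zone Q|: x∈[1,4], y∈[3,7] → 3·4 = 12.
|zone P ∪ zone Q| = 44 − 12 = 32.00.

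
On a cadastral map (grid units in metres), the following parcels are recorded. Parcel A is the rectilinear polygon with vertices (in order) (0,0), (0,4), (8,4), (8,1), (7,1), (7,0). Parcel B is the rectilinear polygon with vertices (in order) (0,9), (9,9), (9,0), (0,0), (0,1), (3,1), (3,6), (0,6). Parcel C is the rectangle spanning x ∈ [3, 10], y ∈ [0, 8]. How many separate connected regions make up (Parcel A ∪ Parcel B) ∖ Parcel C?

2

(Parcel A ∪ Parcel B) ∖ Parcel C splits into 2 disjoint pieces (area 12, area 15).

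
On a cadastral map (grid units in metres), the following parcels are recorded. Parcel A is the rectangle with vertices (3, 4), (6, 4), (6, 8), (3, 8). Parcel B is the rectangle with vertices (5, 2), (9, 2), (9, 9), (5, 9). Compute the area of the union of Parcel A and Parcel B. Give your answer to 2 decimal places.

By inclusion–exclusion:
Individual areas: |Parcel A| = 12, |Parcel B| = 28.
|Parcel A∩Parcel B|: x∈[5,6], y∈[4,8] → 1·4 = 4.
|Parcel A ∪ Parcel B| = 40 − 4 = 36.00.

36.00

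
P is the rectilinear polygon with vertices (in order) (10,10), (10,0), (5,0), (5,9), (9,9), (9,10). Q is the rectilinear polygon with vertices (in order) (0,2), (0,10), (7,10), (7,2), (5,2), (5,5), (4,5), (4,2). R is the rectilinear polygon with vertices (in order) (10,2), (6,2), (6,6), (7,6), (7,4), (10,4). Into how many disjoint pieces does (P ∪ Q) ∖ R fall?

1

(P ∪ Q) ∖ R is a single connected region.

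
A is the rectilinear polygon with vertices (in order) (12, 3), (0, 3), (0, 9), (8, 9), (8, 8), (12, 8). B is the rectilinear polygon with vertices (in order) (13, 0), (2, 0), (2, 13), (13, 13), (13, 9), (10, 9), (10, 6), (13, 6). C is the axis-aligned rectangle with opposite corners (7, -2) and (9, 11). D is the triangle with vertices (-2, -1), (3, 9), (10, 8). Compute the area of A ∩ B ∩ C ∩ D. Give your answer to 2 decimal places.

The intersection is the polygon with vertices (8,8), (9,8), (9,7.25), (7,5.75), (7,8.429), (8,8.286).
By the shoelace formula its area is 3.36.

3.36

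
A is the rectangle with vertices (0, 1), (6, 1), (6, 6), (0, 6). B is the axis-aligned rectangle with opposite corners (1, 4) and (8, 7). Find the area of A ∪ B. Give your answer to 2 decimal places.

By inclusion–exclusion:
Individual areas: |A| = 30, |B| = 21.
|A∩B|: x∈[1,6], y∈[4,6] → 5·2 = 10.
|A ∪ B| = 51 − 10 = 41.00.

41.00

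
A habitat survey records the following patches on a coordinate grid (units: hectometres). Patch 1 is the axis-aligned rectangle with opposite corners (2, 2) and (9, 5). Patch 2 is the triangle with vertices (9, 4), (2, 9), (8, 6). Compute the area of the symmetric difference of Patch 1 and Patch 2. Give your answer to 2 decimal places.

24.60

|Patch 1| = 21, |Patch 2| = 4.5, |Patch 1∩Patch 2| = 0.45.
|Patch 1 △ Patch 2| = |Patch 1| + |Patch 2| − 2·|Patch 1∩Patch 2| = 21 + 4.5 − 0.9 = 24.60.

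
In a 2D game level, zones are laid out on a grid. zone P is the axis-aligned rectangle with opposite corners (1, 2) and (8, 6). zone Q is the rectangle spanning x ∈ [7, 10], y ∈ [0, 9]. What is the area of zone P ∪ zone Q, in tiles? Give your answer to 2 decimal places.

51.00

By inclusion–exclusion:
Individual areas: |zone P| = 28, |zone Q| = 27.
|zone P∩zone Q|: x∈[7,8], y∈[2,6] → 1·4 = 4.
|zone P ∪ zone Q| = 55 − 4 = 51.00.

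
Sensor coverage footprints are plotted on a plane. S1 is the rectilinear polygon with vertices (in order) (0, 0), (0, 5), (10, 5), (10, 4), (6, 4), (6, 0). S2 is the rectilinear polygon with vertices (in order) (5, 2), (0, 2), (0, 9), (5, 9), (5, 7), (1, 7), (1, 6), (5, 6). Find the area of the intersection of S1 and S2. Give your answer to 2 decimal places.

15.00

The intersection is the polygon with vertices (0,5), (5,5), (5,2), (0,2).
By the shoelace formula its area is 15.00.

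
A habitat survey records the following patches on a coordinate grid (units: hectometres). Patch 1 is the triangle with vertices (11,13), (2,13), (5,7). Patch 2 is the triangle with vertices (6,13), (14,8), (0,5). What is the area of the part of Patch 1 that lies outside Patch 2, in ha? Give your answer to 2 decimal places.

|Patch 1| = 27, |Patch 1∩Patch 2| = 15.7923.
|Patch 1 ∖ Patch 2| = |Patch 1| − |Patch 1∩Patch 2| = 27 − 15.7923 = 11.21.

11.21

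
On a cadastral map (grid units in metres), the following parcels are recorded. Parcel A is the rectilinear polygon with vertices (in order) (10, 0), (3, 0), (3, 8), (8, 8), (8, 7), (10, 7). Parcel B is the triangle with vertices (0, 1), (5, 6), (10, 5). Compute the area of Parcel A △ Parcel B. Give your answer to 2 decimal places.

|Parcel A| = 54, |Parcel B| = 15, |Parcel A∩Parcel B| = 12.3.
|Parcel A △ Parcel B| = |Parcel A| + |Parcel B| − 2·|Parcel A∩Parcel B| = 54 + 15 − 24.6 = 44.40.

44.40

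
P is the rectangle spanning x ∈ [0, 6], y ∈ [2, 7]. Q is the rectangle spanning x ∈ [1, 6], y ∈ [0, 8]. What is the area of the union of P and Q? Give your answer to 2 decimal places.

45.00

By inclusion–exclusion:
Individual areas: |P| = 30, |Q| = 40.
|P∩Q|: x∈[1,6], y∈[2,7] → 5·5 = 25.
|P ∪ Q| = 70 − 25 = 45.00.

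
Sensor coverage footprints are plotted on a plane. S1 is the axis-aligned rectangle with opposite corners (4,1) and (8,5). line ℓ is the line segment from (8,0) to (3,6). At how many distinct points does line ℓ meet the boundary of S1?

2

The segment meets the boundary at (4,4.8), (7.167,1).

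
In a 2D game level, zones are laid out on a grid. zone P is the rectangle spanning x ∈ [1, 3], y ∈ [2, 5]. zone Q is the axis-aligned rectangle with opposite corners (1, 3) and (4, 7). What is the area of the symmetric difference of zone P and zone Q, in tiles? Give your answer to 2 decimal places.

|zone P∩zone Q|: x∈[1,3], y∈[3,5] → 2·2 = 4.
|zone P △ zone Q| = |zone P| + |zone Q| − 2·|zone P∩zone Q| = 6 + 12 − 8 = 10.00.

10.00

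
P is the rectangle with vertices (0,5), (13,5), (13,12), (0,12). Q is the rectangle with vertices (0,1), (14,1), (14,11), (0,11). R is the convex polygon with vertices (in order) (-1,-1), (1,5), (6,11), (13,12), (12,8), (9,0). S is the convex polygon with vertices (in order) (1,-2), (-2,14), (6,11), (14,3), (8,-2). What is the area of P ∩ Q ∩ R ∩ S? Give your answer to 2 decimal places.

32.54

The intersection is the polygon with vertices (6,11), (11.182,5.818), (10.875,5), (1,5).
By the shoelace formula its area is 32.54.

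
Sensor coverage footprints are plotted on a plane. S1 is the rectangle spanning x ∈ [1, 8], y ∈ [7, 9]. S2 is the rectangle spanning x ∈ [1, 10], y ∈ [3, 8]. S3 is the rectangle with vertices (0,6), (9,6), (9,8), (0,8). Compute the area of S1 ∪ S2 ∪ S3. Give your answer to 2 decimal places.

By inclusion–exclusion:
Individual areas: |S1| = 14, |S2| = 45, |S3| = 18.
|S1∩S2|: x∈[1,8], y∈[7,8] → 7·1 = 7.
|S1∩S3|: x∈[1,8], y∈[7,8] → 7·1 = 7.
|S2∩S3|: x∈[1,9], y∈[6,8] → 8·2 = 16.
|S1∩S2∩S3| = 7.
|S1 ∪ S2 ∪ S3| = 77 − 30 + 7 = 54.00.

54.00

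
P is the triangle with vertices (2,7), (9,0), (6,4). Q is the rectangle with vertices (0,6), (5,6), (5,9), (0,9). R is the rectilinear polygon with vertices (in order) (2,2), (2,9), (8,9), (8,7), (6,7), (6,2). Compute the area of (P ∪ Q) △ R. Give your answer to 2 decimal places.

|P ∪ Q| = 18.3333.
|(P ∪ Q) ∩ R| = 10.8333.
|(P ∪ Q) △ R| = 18.3333 + 32 − 21.6667 = 28.67.

28.67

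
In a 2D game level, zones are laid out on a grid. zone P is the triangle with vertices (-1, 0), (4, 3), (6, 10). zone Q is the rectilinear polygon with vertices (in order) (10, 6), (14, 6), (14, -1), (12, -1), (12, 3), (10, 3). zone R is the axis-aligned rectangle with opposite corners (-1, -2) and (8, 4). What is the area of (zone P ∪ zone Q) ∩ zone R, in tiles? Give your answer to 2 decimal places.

7.04

The region (zone P ∪ zone Q) ∩ zone R is the polygon with vertices (4,3), (-1,0), (1.8,4), (4.286,4).
By the shoelace formula its area is 7.04.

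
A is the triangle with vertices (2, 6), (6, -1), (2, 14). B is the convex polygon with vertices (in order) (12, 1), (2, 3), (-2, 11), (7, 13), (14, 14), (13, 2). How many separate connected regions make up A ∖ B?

2

A ∖ B splits into 2 disjoint pieces (area 1.861, area 0.561).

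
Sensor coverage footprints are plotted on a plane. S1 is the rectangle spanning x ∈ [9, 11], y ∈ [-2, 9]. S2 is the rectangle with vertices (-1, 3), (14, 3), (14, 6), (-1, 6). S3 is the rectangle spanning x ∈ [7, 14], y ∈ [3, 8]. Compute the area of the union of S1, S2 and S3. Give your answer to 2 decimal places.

71.00

By inclusion–exclusion:
Individual areas: |S1| = 22, |S2| = 45, |S3| = 35.
|S1∩S2|: x∈[9,11], y∈[3,6] → 2·3 = 6.
|S1∩S3|: x∈[9,11], y∈[3,8] → 2·5 = 10.
|S2∩S3|: x∈[7,14], y∈[3,6] → 7·3 = 21.
|S1∩S2∩S3| = 6.
|S1 ∪ S2 ∪ S3| = 102 − 37 + 6 = 71.00.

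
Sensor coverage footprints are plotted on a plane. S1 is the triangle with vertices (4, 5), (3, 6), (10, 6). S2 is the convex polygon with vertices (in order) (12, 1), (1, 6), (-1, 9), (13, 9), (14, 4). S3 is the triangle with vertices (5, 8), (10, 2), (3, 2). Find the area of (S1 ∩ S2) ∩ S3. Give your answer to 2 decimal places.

The region (S1 ∩ S2) ∩ S3 is the polygon with vertices (6.667,6), (7.073,5.512), (4,5), (4.333,6).
By the shoelace formula its area is 2.02.

2.02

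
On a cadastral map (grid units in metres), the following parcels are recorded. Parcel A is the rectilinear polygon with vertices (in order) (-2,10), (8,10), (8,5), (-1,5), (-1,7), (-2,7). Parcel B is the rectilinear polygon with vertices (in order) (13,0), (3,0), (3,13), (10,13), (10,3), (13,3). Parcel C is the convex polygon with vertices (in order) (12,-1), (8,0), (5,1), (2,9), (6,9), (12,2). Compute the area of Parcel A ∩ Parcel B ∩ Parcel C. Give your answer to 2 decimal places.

The intersection is the polygon with vertices (8,5), (3.5,5), (3,6.333), (3,9), (6,9), (8,6.667).
By the shoelace formula its area is 17.33.

17.33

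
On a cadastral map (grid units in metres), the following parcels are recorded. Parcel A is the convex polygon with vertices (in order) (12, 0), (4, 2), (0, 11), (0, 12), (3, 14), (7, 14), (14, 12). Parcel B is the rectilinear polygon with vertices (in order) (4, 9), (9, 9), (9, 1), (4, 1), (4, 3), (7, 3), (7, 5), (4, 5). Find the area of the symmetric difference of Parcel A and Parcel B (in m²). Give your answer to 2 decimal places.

|Parcel A| = 140, |Parcel B| = 34, |Parcel A∩Parcel B| = 32.
|Parcel A △ Parcel B| = |Parcel A| + |Parcel B| − 2·|Parcel A∩Parcel B| = 140 + 34 − 64 = 110.00.

110.00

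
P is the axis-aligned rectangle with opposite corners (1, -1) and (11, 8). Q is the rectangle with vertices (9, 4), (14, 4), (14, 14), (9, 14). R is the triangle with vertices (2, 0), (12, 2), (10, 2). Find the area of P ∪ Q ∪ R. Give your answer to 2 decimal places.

132.10

By inclusion–exclusion:
Individual areas: |P| = 90, |Q| = 50, |R| = 2.
|P∩Q|: x∈[9,11], y∈[4,8] → 2·4 = 8.
|P∩R| = 1.9.
|Q∩R| = 0.
|P∩Q∩R| = 0.
|P ∪ Q ∪ R| = 142 − 9.9 + 0 = 132.10.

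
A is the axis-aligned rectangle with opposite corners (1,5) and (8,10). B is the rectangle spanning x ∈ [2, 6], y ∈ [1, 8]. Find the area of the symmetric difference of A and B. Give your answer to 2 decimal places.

|A∩B|: x∈[2,6], y∈[5,8] → 4·3 = 12.
|A △ B| = |A| + |B| − 2·|A∩B| = 35 + 28 − 24 = 39.00.

39.00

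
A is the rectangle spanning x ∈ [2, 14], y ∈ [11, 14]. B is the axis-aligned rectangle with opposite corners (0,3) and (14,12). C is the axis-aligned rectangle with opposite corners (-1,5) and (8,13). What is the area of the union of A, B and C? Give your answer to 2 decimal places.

By inclusion–exclusion:
Individual areas: |A| = 36, |B| = 126, |C| = 72.
|A∩B|: x∈[2,14], y∈[11,12] → 12·1 = 12.
|A∩C|: x∈[2,8], y∈[11,13] → 6·2 = 12.
|B∩C|: x∈[0,8], y∈[5,12] → 8·7 = 56.
|A∩B∩C| = 6.
|A ∪ B ∪ C| = 234 − 80 + 6 = 160.00.

160.00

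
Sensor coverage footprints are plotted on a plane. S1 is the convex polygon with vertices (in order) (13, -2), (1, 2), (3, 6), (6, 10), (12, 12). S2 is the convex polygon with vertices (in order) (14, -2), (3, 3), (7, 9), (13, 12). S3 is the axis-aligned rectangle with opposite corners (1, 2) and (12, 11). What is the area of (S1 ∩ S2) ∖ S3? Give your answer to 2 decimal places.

17.08

|S1 ∩ S2| = 72.9763.
|(S1 ∩ S2) ∩ S3| = 55.9.
|(S1 ∩ S2) ∖ S3| = 72.9763 − 55.9 = 17.08.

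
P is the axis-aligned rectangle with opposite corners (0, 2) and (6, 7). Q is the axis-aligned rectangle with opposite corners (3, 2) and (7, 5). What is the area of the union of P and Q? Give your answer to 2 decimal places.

33.00

By inclusion–exclusion:
Individual areas: |P| = 30, |Q| = 12.
|P∩Q|: x∈[3,6], y∈[2,5] → 3·3 = 9.
|P ∪ Q| = 42 − 9 = 33.00.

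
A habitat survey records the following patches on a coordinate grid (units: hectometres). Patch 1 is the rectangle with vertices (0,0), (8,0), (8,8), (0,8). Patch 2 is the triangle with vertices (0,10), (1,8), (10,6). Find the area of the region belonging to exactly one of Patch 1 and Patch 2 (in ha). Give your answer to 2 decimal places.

|Patch 1| = 64, |Patch 2| = 8, |Patch 1∩Patch 2| = 3.6444.
|Patch 1 △ Patch 2| = |Patch 1| + |Patch 2| − 2·|Patch 1∩Patch 2| = 64 + 8 − 7.2889 = 64.71.

64.71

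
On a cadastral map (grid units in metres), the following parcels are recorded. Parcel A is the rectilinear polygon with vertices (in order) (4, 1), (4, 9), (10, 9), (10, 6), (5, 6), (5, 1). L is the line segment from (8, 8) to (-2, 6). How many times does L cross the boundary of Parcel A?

The segment meets the boundary at (4,7.2).

1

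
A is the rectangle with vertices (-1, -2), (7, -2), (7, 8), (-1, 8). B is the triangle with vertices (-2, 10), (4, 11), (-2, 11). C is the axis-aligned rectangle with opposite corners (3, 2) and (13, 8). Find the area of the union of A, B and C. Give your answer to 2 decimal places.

119.00

By inclusion–exclusion:
Individual areas: |A| = 80, |B| = 3, |C| = 60.
|A∩B| = 0.
|A∩C|: x∈[3,7], y∈[2,8] → 4·6 = 24.
|B∩C| = 0.
|A∩B∩C| = 0.
|A ∪ B ∪ C| = 143 − 24 + 0 = 119.00.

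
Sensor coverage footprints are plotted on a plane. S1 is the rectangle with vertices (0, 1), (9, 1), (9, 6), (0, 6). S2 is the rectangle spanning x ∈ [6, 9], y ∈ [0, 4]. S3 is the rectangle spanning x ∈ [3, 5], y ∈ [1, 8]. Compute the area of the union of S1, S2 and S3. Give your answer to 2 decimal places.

52.00

By inclusion–exclusion:
Individual areas: |S1| = 45, |S2| = 12, |S3| = 14.
|S1∩S2|: x∈[6,9], y∈[1,4] → 3·3 = 9.
|S1∩S3|: x∈[3,5], y∈[1,6] → 2·5 = 10.
|S2∩S3| = 0 (no overlap).
|S1∩S2∩S3| = 0.
|S1 ∪ S2 ∪ S3| = 71 − 19 + 0 = 52.00.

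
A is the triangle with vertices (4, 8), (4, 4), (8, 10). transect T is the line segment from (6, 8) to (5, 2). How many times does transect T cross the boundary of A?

The segment meets the boundary at (5.778,6.667).

1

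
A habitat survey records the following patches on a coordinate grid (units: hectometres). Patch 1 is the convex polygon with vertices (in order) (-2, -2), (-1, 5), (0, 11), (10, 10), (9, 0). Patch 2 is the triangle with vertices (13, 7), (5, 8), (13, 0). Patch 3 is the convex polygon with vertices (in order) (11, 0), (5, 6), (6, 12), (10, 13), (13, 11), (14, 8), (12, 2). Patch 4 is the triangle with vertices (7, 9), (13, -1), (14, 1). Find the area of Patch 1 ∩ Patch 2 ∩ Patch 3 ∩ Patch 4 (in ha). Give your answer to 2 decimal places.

The intersection is the polygon with vertices (8.228,7.596), (9.603,6.026), (9.486,4.857), (7.811,7.649).
By the shoelace formula its area is 1.43.

1.43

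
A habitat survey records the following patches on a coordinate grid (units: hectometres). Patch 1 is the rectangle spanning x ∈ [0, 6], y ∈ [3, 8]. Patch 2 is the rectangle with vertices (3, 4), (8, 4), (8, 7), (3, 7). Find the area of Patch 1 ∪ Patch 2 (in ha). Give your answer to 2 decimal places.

By inclusion–exclusion:
Individual areas: |Patch 1| = 30, |Patch 2| = 15.
|Patch 1∩Patch 2|: x∈[3,6], y∈[4,7] → 3·3 = 9.
|Patch 1 ∪ Patch 2| = 45 − 9 = 36.00.

36.00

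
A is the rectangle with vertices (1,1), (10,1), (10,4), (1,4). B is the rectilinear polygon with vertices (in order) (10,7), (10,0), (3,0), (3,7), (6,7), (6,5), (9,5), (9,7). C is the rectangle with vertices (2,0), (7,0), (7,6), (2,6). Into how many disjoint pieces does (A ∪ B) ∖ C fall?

(A ∪ B) ∖ C splits into 3 disjoint pieces (area 17, area 3, area 3).

3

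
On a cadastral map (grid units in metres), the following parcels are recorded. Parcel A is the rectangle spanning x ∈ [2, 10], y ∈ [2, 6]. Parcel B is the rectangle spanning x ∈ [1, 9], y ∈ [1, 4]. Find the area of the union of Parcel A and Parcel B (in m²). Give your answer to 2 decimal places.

42.00

By inclusion–exclusion:
Individual areas: |Parcel A| = 32, |Parcel B| = 24.
|Parcel A∩Parcel B|: x∈[2,9], y∈[2,4] → 7·2 = 14.
|Parcel A ∪ Parcel B| = 56 − 14 = 42.00.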